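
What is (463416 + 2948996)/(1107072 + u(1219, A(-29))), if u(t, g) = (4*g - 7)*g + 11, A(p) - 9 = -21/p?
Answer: 2869838492/931317653 ≈ 3.0815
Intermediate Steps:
A(p) = 9 - 21/p
u(t, g) = 11 + g*(-7 + 4*g) (u(t, g) = (-7 + 4*g)*g + 11 = g*(-7 + 4*g) + 11 = 11 + g*(-7 + 4*g))
(463416 + 2948996)/(1107072 + u(1219, A(-29))) = (463416 + 2948996)/(1107072 + (11 - 7*(9 - 21/(-29)) + 4*(9 - 21/(-29))**2)) = 3412412/(1107072 + (11 - 7*(9 - 21*(-1/29)) + 4*(9 - 21*(-1/29))**2)) = 3412412/(1107072 + (11 - 7*(9 + 21/29) + 4*(9 + 21/29)**2)) = 3412412/(1107072 + (11 - 7*282/29 + 4*(282/29)**2)) = 3412412/(1107072 + (11 - 1974/29 + 4*(79524/841))) = 3412412/(1107072 + (11 - 1974/29 + 318096/841)) = 3412412/(1107072 + 270101/841) = 3412412/(931317653/841) = 3412412*(841/931317653) = 2869838492/931317653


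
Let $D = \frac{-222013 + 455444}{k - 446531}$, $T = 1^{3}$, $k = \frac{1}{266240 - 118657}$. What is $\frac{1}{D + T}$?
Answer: $\frac{5990944052}{2859085209} \approx 2.0954$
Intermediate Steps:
$k = \frac{1}{147583} \approx 6.7758 \cdot 10^{-6}$
$T = 1$
$D = - \frac{3131858843}{5990944052}$ ($D = \frac{-222013 + 455444}{\frac{1}{147583} - 446531} = \frac{233431}{- \frac{65900384572}{147583}} = 233431 \left(- \frac{147583}{65900384572}\right) = - \frac{3131858843}{5990944052} \approx -0.52277$)
$\frac{1}{D + T} = \frac{1}{- \frac{3131858843}{5990944052} + 1} = \frac{1}{\frac{2859085209}{5990944052}} = \frac{5990944052}{2859085209}$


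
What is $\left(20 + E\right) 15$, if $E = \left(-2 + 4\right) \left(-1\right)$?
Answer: $270$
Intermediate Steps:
$E = -2$ ($E = 2 \left(-1\right) = -2$)
$\left(20 + E\right) 15 = \left(20 - 2\right) 15 = 18 \cdot 15 = 270$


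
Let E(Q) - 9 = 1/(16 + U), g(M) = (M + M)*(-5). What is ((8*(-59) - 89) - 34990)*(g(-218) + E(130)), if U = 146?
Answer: -12607060069/162 ≈ -7.7821e+7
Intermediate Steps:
g(M) = -10*M (g(M) = (2*M)*(-5) = -10*M)
E(Q) = 1459/162 (E(Q) = 9 + 1/(16 + 146) = 9 + 1/162 = 1459/162)
((8*(-59) - 89) - 34990)*(g(-218) + E(130)) = ((8*(-59) - 89) - 34990)*(-10*(-218) + 1459/162) = ((-472 - 89) - 34990)*(2180 + 1459/162) = (-561 - 34990)*(354619/162) = -35551*354619/162 = -12607060069/162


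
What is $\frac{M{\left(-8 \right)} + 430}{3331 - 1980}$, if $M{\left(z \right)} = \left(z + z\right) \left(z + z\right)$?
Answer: $\frac{98}{193} \approx 0.50777$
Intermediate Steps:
$M{\left(z \right)} = 4 z^{2}$ ($M{\left(z \right)} = 2 z 2 z = 4 z^{2}$)
$\frac{M{\left(-8 \right)} + 430}{3331 - 1980} = \frac{4 \left(-8\right)^{2} + 430}{3331 - 1980} = \frac{4 \cdot 64 + 430}{1351} = \left(256 + 430\right) \frac{1}{1351} = 686 \cdot \frac{1}{1351} = \frac{98}{193}$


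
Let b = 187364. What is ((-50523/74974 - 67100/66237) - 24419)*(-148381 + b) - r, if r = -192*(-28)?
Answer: -4727667470775030047/4966052838 ≈ -9.5200e+8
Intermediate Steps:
r = 5376
((-50523/74974 - 67100/66237) - 24419)*(-148381 + b) - r = ((-50523/74974 - 67100/66237) - 24419)*(-148381 + 187364) - 1*5376 = ((-50523*1/74974 - 67100*1/66237) - 24419)*38983 - 5376 = ((-50523/74974 - 67100/66237) - 24419)*38983 - 5376 = (-8377247351/4966052838 - 24419)*38983 - 5376 = -121274421498473/4966052838*38983 - 5376 = -4727640773274972959/4966052838 - 5376 = -4727667470775030047/4966052838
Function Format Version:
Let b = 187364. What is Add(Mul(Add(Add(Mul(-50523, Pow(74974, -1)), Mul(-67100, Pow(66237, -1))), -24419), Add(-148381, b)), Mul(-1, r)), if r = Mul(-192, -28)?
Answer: Rational(-4727667470775030047, 4966052838) ≈ -9.5200e+8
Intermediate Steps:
r = 5376
Add(Mul(Add(Add(Mul(-50523, Pow(74974, -1)), Mul(-67100, Pow(66237, -1))), -24419), Add(-148381, b)), Mul(-1, r)) = Add(Mul(Add(Add(Mul(-50523, Pow(74974, -1)), Mul(-67100, Pow(66237, -1))), -24419), Add(-148381, 187364)), Mul(-1, 5376)) = Add(Mul(Add(Add(Mul(-50523, Rational(1, 74974)), Mul(-67100, Rational(1, 66237))), -24419), 38983), -5376) = Add(Mul(Add(Add(Rational(-50523, 74974), Rational(-67100, 66237)), -24419), 38983), -5376) = Add(Mul(Add(Rational(-8377247351, 4966052838), -24419), 38983), -5376) = Add(Mul(Rational(-121274421498473, 4966052838), 38983), -5376) = Add(Rational(-4727640773274972959, 4966052838), -5376) = Rational(-4727667470775030047, 4966052838)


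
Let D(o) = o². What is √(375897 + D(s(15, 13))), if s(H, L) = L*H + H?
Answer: √419997 ≈ 648.07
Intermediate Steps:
s(H, L) = H + H*L (s(H, L) = H*L + H = H + H*L)
√(375897 + D(s(15, 13))) = √(375897 + (15*(1 + 13))²) = √(375897 + (15*14)²) = √(375897 + 210²) = √(375897 + 44100) = √419997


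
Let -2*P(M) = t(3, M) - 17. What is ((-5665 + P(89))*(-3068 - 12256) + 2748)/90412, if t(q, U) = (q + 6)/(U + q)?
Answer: 3987450363/4158952 ≈ 958.76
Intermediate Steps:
t(q, U) = (6 + q)/(U + q)
P(M) = 17/2 - 9/(2*(3 + M)) (P(M) = -((6 + 3)/(M + 3) - 17)/2 = -(9/(3 + M) - 17)/2 = -(-17 + 9/(3 + M))/2 = 17/2 - 9/(2*(3 + M)))
((-5665 + P(89))*(-3068 - 12256) + 2748)/90412 = ((-5665 + (42 + 17*89)/(2*(3 + 89)))*(-3068 - 12256) + 2748)/90412 = ((-5665 + (½)*(42 + 1513)/92)*(-15324) + 2748)*(1/90412) = ((-5665 + (½)*(1/92)*1555)*(-15324) + 2748)*(1/90412) = ((-5665 + 1555/184)*(-15324) + 2748)*(1/90412) = (-1040805/184*(-15324) + 2748)*(1/90412) = (3987323955/46 + 2748)*(1/90412) = (3987450363/46)*(1/90412) = 3987450363/4158952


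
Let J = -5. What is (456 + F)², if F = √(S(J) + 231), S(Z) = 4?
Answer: (456 + √235)² ≈ 2.2215e+5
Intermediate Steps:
F = √235 (F = √(4 + 231) = √235 ≈ 15.330)
(456 + F)² = (456 + √235)²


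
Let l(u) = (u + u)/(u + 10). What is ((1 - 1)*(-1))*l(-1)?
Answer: 0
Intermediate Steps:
l(u) = 2*u/(10 + u) (l(u) = (2*u)/(10 + u) = 2*u/(10 + u))
((1 - 1)*(-1))*l(-1) = ((1 - 1)*(-1))*(2*(-1)/(10 - 1)) = (0*(-1))*(2*(-1)/9) = 0*(2*(-1)*(⅑)) = 0*(-2/9) = 0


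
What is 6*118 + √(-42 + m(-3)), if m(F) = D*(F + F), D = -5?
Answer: 708 + 2*I*√3 ≈ 708.0 + 3.4641*I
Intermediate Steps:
m(F) = -10*F (m(F) = -5*(F + F) = -10*F)
6*118 + √(-42 + m(-3)) = 6*118 + √(-42 - 10*(-3)) = 708 + √(-42 + 30) = 708 + √(-12) = 708 + 2*I*√3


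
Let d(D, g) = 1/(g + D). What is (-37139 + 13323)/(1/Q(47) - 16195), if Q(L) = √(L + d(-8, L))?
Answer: 707374020080/481017897811 + 23816*√71526/481017897811 ≈ 1.4706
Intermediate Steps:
d(D, g) = 1/(D + g)
Q(L) = √(L + 1/(-8 + L))
(-37139 + 13323)/(1/Q(47) - 16195) = (-37139 + 13323)/(1/(√((1 + 47*(-8 + 47))/(-8 + 47))) - 16195) = -23816/(1/(√((1 + 47*39)/39)) - 16195) = -23816/(1/(√((1 + 1833)/39)) - 16195) = -23816/(1/(√((1/39)*1834)) - 16195) = -23816/(1/(√(1834/39)) - 16195) = -23816/(1/(√71526/39) - 16195) = -23816/(√71526/1834 - 16195) = -23816/(-16195 + √71526/1834)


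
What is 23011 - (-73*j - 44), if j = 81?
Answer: 28968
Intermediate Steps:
23011 - (-73*j - 44) = 23011 - (-73*81 - 44) = 23011 - (-5913 - 44) = 23011 - 1*(-5957) = 23011 + 5957 = 28968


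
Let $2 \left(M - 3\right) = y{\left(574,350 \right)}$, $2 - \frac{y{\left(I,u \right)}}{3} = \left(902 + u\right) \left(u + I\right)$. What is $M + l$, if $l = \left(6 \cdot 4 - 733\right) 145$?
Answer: $-1838071$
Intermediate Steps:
$y{\left(I,u \right)} = 6 - 3 \left(902 + u\right) \left(I + u\right)$ ($y{\left(I,u \right)} = 6 - 3 \left(902 + u\right) \left(u + I\right) = 6 - 3 \left(902 + u\right) \left(I + u\right)$)
$M = -1735266$ ($M = 3 + \frac{6 - 1553244 - 947100 - 3 \cdot 350^{2} - 1722 \cdot 350}{2} = 3 + \frac{6 - 1553244 - 947100 - 367500 - 602700}{2} = 3 + \frac{1}{2} \left(-3470538\right) = 3 - 1735269 = -1735266$)
$l = -102805$ ($l = \left(24 - 733\right) 145 = \left(-709\right) 145 = -102805$)
$M + l = -1735266 - 102805 = -1838071$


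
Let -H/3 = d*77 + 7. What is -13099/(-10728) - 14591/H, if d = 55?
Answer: 5985743/2528232 ≈ 2.3676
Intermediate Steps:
H = -12726 (H = -3*(55*77 + 7) = -3*(4235 + 7) = -3*4242 = -12726)
-13099/(-10728) - 14591/H = -13099/(-10728) - 14591/(-12726) = -13099*(-1/10728) - 14591*(-1/12726) = 13099/10728 + 14591/12726 = 5985743/2528232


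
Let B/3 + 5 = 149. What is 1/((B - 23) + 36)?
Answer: 1/445 ≈ 0.0022472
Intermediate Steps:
B = 432 (B = -15 + 3*149 = -15 + 447 = 432)
1/((B - 23) + 36) = 1/((432 - 23) + 36) = 1/(409 + 36) = 1/445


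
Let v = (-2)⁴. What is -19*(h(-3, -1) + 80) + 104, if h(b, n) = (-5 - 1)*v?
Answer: 408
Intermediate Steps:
v = 16
h(b, n) = -96 (h(b, n) = (-5 - 1)*16 = -6*16 = -96)
-19*(h(-3, -1) + 80) + 104 = -19*(-96 + 80) + 104 = -19*(-16) + 104 = 304 + 104 = 408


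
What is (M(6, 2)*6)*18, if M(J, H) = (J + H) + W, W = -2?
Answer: 648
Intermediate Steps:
M(J, H) = -2 + H + J (M(J, H) = (J + H) - 2 = (H + J) - 2 = -2 + H + J)
(M(6, 2)*6)*18 = ((-2 + 2 + 6)*6)*18 = (6*6)*18 = 36*18 = 648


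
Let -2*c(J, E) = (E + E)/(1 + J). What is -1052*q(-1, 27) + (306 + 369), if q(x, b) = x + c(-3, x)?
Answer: 2253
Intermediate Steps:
c(J, E) = -E/(1 + J) (c(J, E) = -(E + E)/(2*(1 + J)) = -2*E/(2*(1 + J)) = -E/(1 + J))
q(x, b) = 3*x/2 (q(x, b) = x - x/(1 - 3) = x - 1*x/(-2) = x - 1*x*(-½) = x + x/2 = 3*x/2)
-1052*q(-1, 27) + (306 + 369) = -1578*(-1) + (306 + 369) = -1052*(-3/2) + 675 = 1578 + 675 = 2253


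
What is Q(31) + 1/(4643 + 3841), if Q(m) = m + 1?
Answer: 271489/8484 ≈ 32.000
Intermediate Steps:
Q(m) = 1 + m
Q(31) + 1/(4643 + 3841) = (1 + 31) + 1/(4643 + 3841) = 32 + 1/8484 = 271489/8484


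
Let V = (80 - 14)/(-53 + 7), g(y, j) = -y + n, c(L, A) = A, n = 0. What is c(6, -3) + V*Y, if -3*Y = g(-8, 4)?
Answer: 19/23 ≈ 0.82609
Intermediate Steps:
g(y, j) = -y (g(y, j) = -y + 0 = -y)
Y = -8/3 (Y = -(-1)*(-8)/3 = -⅓*8 = -8/3 ≈ -2.6667)
V = -33/23 (V = 66/(-46) = 66*(-1/46) = -33/23 ≈ -1.4348)
c(6, -3) + V*Y = -3 - 33/23*(-8/3) = -3 + 88/23 = 19/23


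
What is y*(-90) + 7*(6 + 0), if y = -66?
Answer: 5982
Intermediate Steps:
y*(-90) + 7*(6 + 0) = -66*(-90) + 7*(6 + 0) = 5940 + 7*6 = 5940 + 42 = 5982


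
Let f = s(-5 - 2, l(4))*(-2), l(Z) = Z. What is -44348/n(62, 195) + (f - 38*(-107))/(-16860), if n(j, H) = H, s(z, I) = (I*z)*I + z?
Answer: -4158592/18265 ≈ -227.68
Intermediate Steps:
s(z, I) = z + z*I² (s(z, I) = z*I² + z = z + z*I²)
f = 238 (f = ((-5 - 2)*(1 + 4²))*(-2) = -7*(1 + 16)*(-2) = -7*17*(-2) = -119*(-2) = 238)
-44348/n(62, 195) + (f - 38*(-107))/(-16860) = -44348/195 + (238 - 38*(-107))/(-16860) = -44348*1/195 + (238 + 4066)*(-1/16860) = -44348/195 + 4304*(-1/16860) = -44348/195 - 1076/4215 = -4158592/18265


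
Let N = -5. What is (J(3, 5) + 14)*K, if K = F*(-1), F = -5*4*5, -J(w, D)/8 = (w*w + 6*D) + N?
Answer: -25800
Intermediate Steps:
J(w, D) = 40 - 48*D - 8*w² (J(w, D) = -8*((w*w + 6*D) - 5) = -8*((w² + 6*D) - 5) = -8*(-5 + w² + 6*D) = 40 - 48*D - 8*w²)
F = -100 (F = -20*5 = -100)
K = 100 (K = -100*(-1) = 100)
(J(3, 5) + 14)*K = ((40 - 48*5 - 8*3²) + 14)*100 = ((40 - 240 - 8*9) + 14)*100 = ((40 - 240 - 72) + 14)*100 = (-272 + 14)*100 = -258*100 = -25800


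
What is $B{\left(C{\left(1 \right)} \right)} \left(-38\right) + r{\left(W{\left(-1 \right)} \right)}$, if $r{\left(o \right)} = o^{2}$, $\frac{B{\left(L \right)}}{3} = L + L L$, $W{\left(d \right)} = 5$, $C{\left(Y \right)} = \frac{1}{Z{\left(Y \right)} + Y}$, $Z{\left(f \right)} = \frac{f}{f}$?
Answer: $- \frac{121}{2} \approx -60.5$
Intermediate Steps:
$Z{\left(f \right)} = 1$
$C{\left(Y \right)} = \frac{1}{1 + Y}$
$B{\left(L \right)} = 3 L + 3 L^{2}$ ($B{\left(L \right)} = 3 \left(L + L L\right) = 3 \left(L + L^{2}\right) = 3 L + 3 L^{2}$)
$B{\left(C{\left(1 \right)} \right)} \left(-38\right) + r{\left(W{\left(-1 \right)} \right)} = \frac{3 \left(1 + \frac{1}{1 + 1}\right)}{1 + 1} \left(-38\right) + 5^{2} = \frac{3 \left(1 + \frac{1}{2}\right)}{2} \left(-38\right) + 25 = 3 \cdot \frac{1}{2} \left(1 + \frac{1}{2}\right) \left(-38\right) + 25 = 3 \cdot \frac{1}{2} \cdot \frac{3}{2} \left(-38\right) + 25 = \frac{9}{4} \left(-38\right) + 25 = - \frac{171}{2} + 25 = - \frac{121}{2}$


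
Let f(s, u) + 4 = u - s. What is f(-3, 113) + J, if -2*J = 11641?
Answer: -11417/2 ≈ -5708.5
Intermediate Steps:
J = -11641/2 (J = -½*11641 = -11641/2 ≈ -5820.5)
f(s, u) = -4 + u - s (f(s, u) = -4 + (u - s) = -4 + u - s)
f(-3, 113) + J = (-4 + 113 - 1*(-3)) - 11641/2 = (-4 + 113 + 3) - 11641/2 = 112 - 11641/2 = -11417/2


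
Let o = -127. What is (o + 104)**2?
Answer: 529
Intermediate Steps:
(o + 104)**2 = (-127 + 104)**2 = (-23)**2 = 529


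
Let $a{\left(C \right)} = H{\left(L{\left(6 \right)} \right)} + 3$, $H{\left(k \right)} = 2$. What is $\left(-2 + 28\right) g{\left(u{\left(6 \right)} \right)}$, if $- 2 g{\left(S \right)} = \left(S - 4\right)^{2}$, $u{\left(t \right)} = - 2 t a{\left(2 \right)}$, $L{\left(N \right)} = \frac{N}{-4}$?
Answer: $-53248$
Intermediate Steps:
$L{\left(N \right)} = - \frac{N}{4}$ ($L{\left(N \right)} = N \left(- \frac{1}{4}\right) = - \frac{N}{4}$)
$a{\left(C \right)} = 5$ ($a{\left(C \right)} = 2 + 3 = 5$)
$u{\left(t \right)} = - 10 t$ ($u{\left(t \right)} = - 2 t 5 = - 10 t$)
$g{\left(S \right)} = - \frac{\left(-4 + S\right)^{2}}{2}$ ($g{\left(S \right)} = - \frac{\left(S - 4\right)^{2}}{2} = - \frac{\left(-4 + S\right)^{2}}{2}$)
$\left(-2 + 28\right) g{\left(u{\left(6 \right)} \right)} = \left(-2 + 28\right) \left(- \frac{\left(-4 - 60\right)^{2}}{2}\right) = 26 \left(- \frac{\left(-4 - 60\right)^{2}}{2}\right) = 26 \left(- \frac{\left(-64\right)^{2}}{2}\right) = 26 \left(\left(- \frac{1}{2}\right) 4096\right) = 26 \left(-2048\right) = -53248$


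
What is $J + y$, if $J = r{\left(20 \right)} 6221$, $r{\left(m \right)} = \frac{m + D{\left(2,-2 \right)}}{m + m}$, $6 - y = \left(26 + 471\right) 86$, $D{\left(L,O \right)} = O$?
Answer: $- \frac{798731}{20} \approx -39937.0$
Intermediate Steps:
$y = -42736$ ($y = 6 - \left(26 + 471\right) 86 = 6 - 497 \cdot 86 = 6 - 42742 = -42736$)
$r{\left(m \right)} = \frac{-2 + m}{2 m}$ ($r{\left(m \right)} = \frac{m - 2}{m + m} = \frac{-2 + m}{2 m}$)
$J = \frac{55989}{20}$ ($J = \frac{-2 + 20}{2 \cdot 20} \cdot 6221 = \frac{1}{2} \cdot \frac{1}{20} \cdot 18 \cdot 6221 = \frac{9}{20} \cdot 6221 = \frac{55989}{20} \approx 2799.4$)
$J + y = \frac{55989}{20} - 42736 = - \frac{798731}{20}$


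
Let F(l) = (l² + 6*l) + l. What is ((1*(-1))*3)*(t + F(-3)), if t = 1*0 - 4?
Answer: 48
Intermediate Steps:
F(l) = l² + 7*l
t = -4 (t = 0 - 4 = -4)
((1*(-1))*3)*(t + F(-3)) = ((1*(-1))*3)*(-4 - 3*(7 - 3)) = (-1*3)*(-4 - 3*4) = -3*(-4 - 12) = -3*(-16) = 48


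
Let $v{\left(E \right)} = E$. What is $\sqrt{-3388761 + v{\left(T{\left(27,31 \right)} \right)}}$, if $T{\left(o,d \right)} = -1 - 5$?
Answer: $i \sqrt{3388767} \approx 1840.9 i$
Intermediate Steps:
$T{\left(o,d \right)} = -6$
$\sqrt{-3388761 + v{\left(T{\left(27,31 \right)} \right)}} = \sqrt{-3388761 - 6} = \sqrt{-3388767} = i \sqrt{3388767}$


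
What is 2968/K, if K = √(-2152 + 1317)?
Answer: -2968*I*√835/835 ≈ -102.71*I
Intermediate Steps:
K = I*√835 (K = √(-835) = I*√835 ≈ 28.896*I)
2968/K = 2968/((I*√835)) = 2968*(-I*√835/835) = -2968*I*√835/835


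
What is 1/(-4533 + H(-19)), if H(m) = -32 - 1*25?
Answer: -1/4590 ≈ -0.00021786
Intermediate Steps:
H(m) = -57 (H(m) = -32 - 25 = -57)
1/(-4533 + H(-19)) = 1/(-4533 - 57) = 1/(-4590) = -1/4590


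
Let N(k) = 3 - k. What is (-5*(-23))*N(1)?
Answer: 230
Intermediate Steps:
(-5*(-23))*N(1) = (-5*(-23))*(3 - 1*1) = 115*(3 - 1) = 115*2 = 230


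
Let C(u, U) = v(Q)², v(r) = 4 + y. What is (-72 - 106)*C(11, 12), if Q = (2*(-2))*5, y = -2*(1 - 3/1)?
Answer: -11392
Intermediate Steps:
y = 4 (y = -2*(1 - 3*1) = -2*(1 - 3) = -2*(-2) = 4)
Q = -20 (Q = -4*5 = -20)
v(r) = 8 (v(r) = 4 + 4 = 8)
C(u, U) = 64 (C(u, U) = 8² = 64)
(-72 - 106)*C(11, 12) = (-72 - 106)*64 = -178*64 = -11392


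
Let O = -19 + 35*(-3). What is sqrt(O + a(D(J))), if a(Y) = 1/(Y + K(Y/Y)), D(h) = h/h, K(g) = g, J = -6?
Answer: I*sqrt(494)/2 ≈ 11.113*I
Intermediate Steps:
D(h) = 1
a(Y) = 1/(1 + Y) (a(Y) = 1/(Y + Y/Y) = 1/(Y + 1) = 1/(1 + Y))
O = -124 (O = -19 - 105 = -124)
sqrt(O + a(D(J))) = sqrt(-124 + 1/(1 + 1)) = sqrt(-124 + 1/2) = sqrt(-247/2) = I*sqrt(494)/2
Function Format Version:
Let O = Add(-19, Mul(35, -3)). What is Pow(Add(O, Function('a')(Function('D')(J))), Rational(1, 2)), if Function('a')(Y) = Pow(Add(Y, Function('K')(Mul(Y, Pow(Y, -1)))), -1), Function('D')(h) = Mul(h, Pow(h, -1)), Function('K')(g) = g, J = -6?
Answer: Mul(Rational(1, 2), I, Pow(494, Rational(1, 2))) ≈ Mul(11.113, I)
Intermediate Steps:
Function('D')(h) = 1
Function('a')(Y) = Pow(Add(1, Y), -1) (Function('a')(Y) = Pow(Add(Y, Mul(Y, Pow(Y, -1))), -1) = Pow(Add(Y, 1), -1) = Pow(Add(1, Y), -1))
O = -124 (O = Add(-19, -105) = -124)
Pow(Add(O, Function('a')(Function('D')(J))), Rational(1, 2)) = Pow(Add(-124, Pow(Add(1, 1), -1)), Rational(1, 2)) = Pow(Add(-124, Pow(2, -1)), Rational(1, 2)) = Pow(Add(-124, Rational(1, 2)), Rational(1, 2)) = Pow(Rational(-247, 2), Rational(1, 2)) = Mul(Rational(1, 2), I, Pow(494, Rational(1, 2)))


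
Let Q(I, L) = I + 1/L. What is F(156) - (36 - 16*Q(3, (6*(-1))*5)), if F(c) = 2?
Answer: 202/15 ≈ 13.467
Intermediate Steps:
F(156) - (36 - 16*Q(3, (6*(-1))*5)) = 2 - (36 - 16*(3 + 1/((6*(-1))*5))) = 2 - (36 - 16*(3 + 1/(-6*5))) = 2 - (36 - 16*(3 + 1/(-30))) = 2 - (36 - 16*(3 - 1/30)) = 2 - (36 - 16*89/30) = 2 - (36 - 712/15) = 2 - 1*(-172/15) = 2 + 172/15 = 202/15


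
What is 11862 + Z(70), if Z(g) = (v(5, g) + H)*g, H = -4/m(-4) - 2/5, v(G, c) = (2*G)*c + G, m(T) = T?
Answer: 61254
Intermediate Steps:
v(G, c) = G + 2*G*c (v(G, c) = 2*G*c + G = G + 2*G*c)
H = 3/5 (H = -4/(-4) - 2/5 = -4*(-1/4) - 2*1/5 = 1 - 2/5 = 3/5 ≈ 0.60000)
Z(g) = g*(28/5 + 10*g) (Z(g) = (5*(1 + 2*g) + 3/5)*g = ((5 + 10*g) + 3/5)*g = (28/5 + 10*g)*g = g*(28/5 + 10*g))
11862 + Z(70) = 11862 + (2/5)*70*(14 + 25*70) = 11862 + (2/5)*70*(14 + 1750) = 11862 + (2/5)*70*1764 = 11862 + 49392 = 61254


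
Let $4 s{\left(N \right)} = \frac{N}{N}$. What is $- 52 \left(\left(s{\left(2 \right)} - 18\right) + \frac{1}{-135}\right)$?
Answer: $\frac{124657}{135} \approx 923.38$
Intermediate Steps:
$s{\left(N \right)} = \frac{1}{4}$ ($s{\left(N \right)} = \frac{N \frac{1}{N}}{4} = \frac{1}{4} \cdot 1 = \frac{1}{4}$)
$- 52 \left(\left(s{\left(2 \right)} - 18\right) + \frac{1}{-135}\right) = - 52 \left(\left(\frac{1}{4} - 18\right) + \frac{1}{-135}\right) = - 52 \left(\left(\frac{1}{4} - 18\right) - \frac{1}{135}\right) = - 52 \left(- \frac{71}{4} - \frac{1}{135}\right) = \left(-52\right) \left(- \frac{9589}{540}\right) = \frac{124657}{135}$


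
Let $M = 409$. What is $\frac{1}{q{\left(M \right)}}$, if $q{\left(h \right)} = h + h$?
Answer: $\frac{1}{818} \approx 0.0012225$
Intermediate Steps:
$q{\left(h \right)} = 2 h$
$\frac{1}{q{\left(M \right)}} = \frac{1}{2 \cdot 409} = \frac{1}{818}$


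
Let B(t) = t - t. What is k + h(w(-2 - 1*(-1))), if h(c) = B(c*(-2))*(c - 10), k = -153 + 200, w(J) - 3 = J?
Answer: 47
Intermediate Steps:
w(J) = 3 + J
B(t) = 0
k = 47
h(c) = 0 (h(c) = 0*(c - 10) = 0*(-10 + c) = 0)
k + h(w(-2 - 1*(-1))) = 47 + 0 = 47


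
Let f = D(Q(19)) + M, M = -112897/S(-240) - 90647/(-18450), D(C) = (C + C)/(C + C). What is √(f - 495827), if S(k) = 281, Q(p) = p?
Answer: I*√59278830409997806/345630 ≈ 704.43*I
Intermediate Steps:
D(C) = 1 (D(C) = (2*C)/((2*C)) = (2*C)*(1/(2*C)) = 1)
M = -2057477843/5184450 (M = -112897/281 - 90647/(-18450) = -112897*1/281 - 90647*(-1/18450) = -112897/281 + 90647/18450 = -2057477843/5184450 ≈ -396.86)
f = -2052293393/5184450 (f = 1 - 2057477843/5184450 = -2052293393/5184450 ≈ -395.86)
√(f - 495827) = √(-2052293393/5184450 - 495827) = √(-2572642583543/5184450) = I*√59278830409997806/345630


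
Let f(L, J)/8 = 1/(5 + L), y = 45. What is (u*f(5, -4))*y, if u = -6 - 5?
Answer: -396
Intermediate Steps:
f(L, J) = 8/(5 + L)
u = -11
(u*f(5, -4))*y = -88/(5 + 5)*45 = -88/10*45 = -11*4/5*45 = -44/5*45 = -396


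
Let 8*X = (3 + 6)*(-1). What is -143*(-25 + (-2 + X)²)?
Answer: 139425/64 ≈ 2178.5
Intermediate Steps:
X = -9/8 (X = ((3 + 6)*(-1))/8 = (9*(-1))/8 = (⅛)*(-9) = -9/8 ≈ -1.1250)
-143*(-25 + (-2 + X)²) = -143*(-25 + (-2 - 9/8)²) = -143*(-25 + (-25/8)²) = -143*(-25 + 625/64) = -143*(-975/64) = 139425/64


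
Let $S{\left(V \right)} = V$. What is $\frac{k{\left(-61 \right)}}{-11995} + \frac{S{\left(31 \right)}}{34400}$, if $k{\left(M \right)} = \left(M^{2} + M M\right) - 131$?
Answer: $- \frac{50225311}{82525600} \approx -0.6086$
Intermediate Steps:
$k{\left(M \right)} = -131 + 2 M^{2}$ ($k{\left(M \right)} = \left(M^{2} + M^{2}\right) - 131 = 2 M^{2} - 131 = -131 + 2 M^{2}$)
$\frac{k{\left(-61 \right)}}{-11995} + \frac{S{\left(31 \right)}}{34400} = \frac{-131 + 2 \left(-61\right)^{2}}{-11995} + \frac{31}{34400} = \left(-131 + 2 \cdot 3721\right) \left(- \frac{1}{11995}\right) + 31 \cdot \frac{1}{34400} = \left(-131 + 7442\right) \left(- \frac{1}{11995}\right) + \frac{31}{34400} = 7311 \left(- \frac{1}{11995}\right) + \frac{31}{34400} = - \frac{7311}{11995} + \frac{31}{34400} = - \frac{50225311}{82525600}$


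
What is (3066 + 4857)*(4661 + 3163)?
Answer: 61989552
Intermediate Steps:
(3066 + 4857)*(4661 + 3163) = 7923*7824 = 61989552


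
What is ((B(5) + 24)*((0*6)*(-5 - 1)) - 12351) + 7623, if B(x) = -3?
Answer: -4728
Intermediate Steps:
((B(5) + 24)*((0*6)*(-5 - 1)) - 12351) + 7623 = ((-3 + 24)*((0*6)*(-5 - 1)) - 12351) + 7623 = (21*(0*(-6)) - 12351) + 7623 = (21*0 - 12351) + 7623 = (0 - 12351) + 7623 = -12351 + 7623 = -4728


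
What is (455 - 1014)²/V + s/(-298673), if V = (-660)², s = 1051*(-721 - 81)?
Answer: 460497748913/130101958800 ≈ 3.5395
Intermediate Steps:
s = -842902 (s = 1051*(-802) = -842902)
V = 435600
(455 - 1014)²/V + s/(-298673) = (455 - 1014)²/435600 - 842902/(-298673) = (-559)²*(1/435600) - 842902*(-1/298673) = 312481*(1/435600) + 842902/298673 = 312481/435600 + 842902/298673 = 460497748913/130101958800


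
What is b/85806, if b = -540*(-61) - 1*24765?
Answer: 2725/28602 ≈ 0.095273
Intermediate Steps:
b = 8175 (b = 32940 - 24765 = 8175)
b/85806 = 8175/85806 = 8175*(1/85806) = 2725/28602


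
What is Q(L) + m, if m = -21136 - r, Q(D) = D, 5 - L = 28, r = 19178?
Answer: -40337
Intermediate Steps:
L = -23 (L = 5 - 1*28 = 5 - 28 = -23)
m = -40314 (m = -21136 - 1*19178 = -21136 - 19178 = -40314)
Q(L) + m = -23 - 40314 = -40337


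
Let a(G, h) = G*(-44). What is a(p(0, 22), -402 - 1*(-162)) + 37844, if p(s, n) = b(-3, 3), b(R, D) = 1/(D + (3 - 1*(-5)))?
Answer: 37840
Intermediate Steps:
b(R, D) = 1/(8 + D) (b(R, D) = 1/(D + (3 + 5)) = 1/(D + 8) = 1/(8 + D))
p(s, n) = 1/11 (p(s, n) = 1/(8 + 3) = 1/11)
a(G, h) = -44*G
a(p(0, 22), -402 - 1*(-162)) + 37844 = -44*1/11 + 37844 = -4 + 37844 = 37840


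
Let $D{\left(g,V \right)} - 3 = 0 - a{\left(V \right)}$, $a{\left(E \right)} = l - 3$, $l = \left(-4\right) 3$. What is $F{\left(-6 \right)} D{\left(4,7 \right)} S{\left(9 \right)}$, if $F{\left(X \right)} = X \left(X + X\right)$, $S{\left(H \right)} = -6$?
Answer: $-7776$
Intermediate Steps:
$l = -12$
$F{\left(X \right)} = 2 X^{2}$ ($F{\left(X \right)} = X 2 X = 2 X^{2}$)
$a{\left(E \right)} = -15$ ($a{\left(E \right)} = -12 - 3 = -15$)
$D{\left(g,V \right)} = 18$ ($D{\left(g,V \right)} = 3 + \left(0 - -15\right) = 3 + \left(0 + 15\right) = 3 + 15 = 18$)
$F{\left(-6 \right)} D{\left(4,7 \right)} S{\left(9 \right)} = 2 \left(-6\right)^{2} \cdot 18 \left(-6\right) = 2 \cdot 36 \cdot 18 \left(-6\right) = 72 \cdot 18 \left(-6\right) = 1296 \left(-6\right) = -7776$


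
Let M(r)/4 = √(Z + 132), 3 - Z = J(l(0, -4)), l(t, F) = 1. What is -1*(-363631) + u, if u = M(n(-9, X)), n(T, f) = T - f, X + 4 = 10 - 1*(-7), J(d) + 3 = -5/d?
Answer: 363631 + 4*√143 ≈ 3.6368e+5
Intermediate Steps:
J(d) = -3 - 5/d
Z = 11 (Z = 3 - (-3 - 5/1) = 3 - (-3 - 5*1) = 3 - (-3 - 5) = 3 - 1*(-8) = 3 + 8 = 11)
X = 13 (X = -4 + (10 - 1*(-7)) = -4 + (10 + 7) = -4 + 17 = 13)
M(r) = 4*√143 (M(r) = 4*√(11 + 132) = 4*√143)
u = 4*√143 ≈ 47.833
-1*(-363631) + u = -1*(-363631) + 4*√143 = 363631 + 4*√143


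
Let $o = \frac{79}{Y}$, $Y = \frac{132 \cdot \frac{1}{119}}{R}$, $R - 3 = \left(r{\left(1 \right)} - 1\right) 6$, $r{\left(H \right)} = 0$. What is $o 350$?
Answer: $- \frac{1645175}{22} \approx -74781.0$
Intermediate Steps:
$R = -3$ ($R = 3 + \left(0 - 1\right) 6 = 3 - 6 = -3$)
$Y = - \frac{44}{119}$ ($Y = \frac{132 \cdot \frac{1}{119}}{-3} = 132 \cdot \frac{1}{119} \left(- \frac{1}{3}\right) = \frac{132}{119} \left(- \frac{1}{3}\right) = - \frac{44}{119} \approx -0.36975$)
$o = - \frac{9401}{44}$ ($o = \frac{79}{- \frac{44}{119}} = 79 \left(- \frac{119}{44}\right) = - \frac{9401}{44} \approx -213.66$)
$o 350 = \left(- \frac{9401}{44}\right) 350 = - \frac{1645175}{22}$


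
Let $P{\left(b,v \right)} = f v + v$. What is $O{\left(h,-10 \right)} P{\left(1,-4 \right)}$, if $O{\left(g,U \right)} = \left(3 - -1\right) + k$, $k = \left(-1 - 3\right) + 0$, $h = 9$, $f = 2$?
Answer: $0$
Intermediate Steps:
$P{\left(b,v \right)} = 3 v$ ($P{\left(b,v \right)} = 2 v + v = 3 v$)
$k = -4$ ($k = -4 + 0 = -4$)
$O{\left(g,U \right)} = 0$ ($O{\left(g,U \right)} = \left(3 - -1\right) - 4 = \left(3 + 1\right) - 4 = 4 - 4 = 0$)
$O{\left(h,-10 \right)} P{\left(1,-4 \right)} = 0 \cdot 3 \left(-4\right) = 0 \left(-12\right) = 0$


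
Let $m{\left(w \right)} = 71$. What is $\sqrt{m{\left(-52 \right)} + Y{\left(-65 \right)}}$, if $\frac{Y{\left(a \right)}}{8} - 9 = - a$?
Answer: $\sqrt{663} \approx 25.749$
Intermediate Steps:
$Y{\left(a \right)} = 72 - 8 a$ ($Y{\left(a \right)} = 72 + 8 \left(- a\right) = 72 - 8 a$)
$\sqrt{m{\left(-52 \right)} + Y{\left(-65 \right)}} = \sqrt{71 + \left(72 - -520\right)} = \sqrt{71 + \left(72 + 520\right)} = \sqrt{71 + 592} = \sqrt{663}$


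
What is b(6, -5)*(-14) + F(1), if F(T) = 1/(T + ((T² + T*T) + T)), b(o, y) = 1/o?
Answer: -25/12 ≈ -2.0833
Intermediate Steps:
F(T) = 1/(2*T + 2*T²) (F(T) = 1/(T + ((T² + T²) + T)) = 1/(T + (2*T² + T)) = 1/(T + (T + 2*T²)) = 1/(2*T + 2*T²))
b(6, -5)*(-14) + F(1) = -14/6 + (½)/(1*(1 + 1)) = (⅙)*(-14) + (½)*1/2 = -7/3 + (½)*1*(½) = -7/3 + ¼ = -25/12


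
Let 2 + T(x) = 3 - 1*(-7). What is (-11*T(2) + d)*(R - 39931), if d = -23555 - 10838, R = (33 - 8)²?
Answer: 1355310186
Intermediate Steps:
T(x) = 8 (T(x) = -2 + (3 - 1*(-7)) = -2 + (3 + 7) = -2 + 10 = 8)
R = 625 (R = 25² = 625)
d = -34393
(-11*T(2) + d)*(R - 39931) = (-11*8 - 34393)*(625 - 39931) = (-88 - 34393)*(-39306) = -34481*(-39306) = 1355310186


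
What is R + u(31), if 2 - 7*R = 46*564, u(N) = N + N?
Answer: -3644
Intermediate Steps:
u(N) = 2*N
R = -3706 (R = 2/7 - 46*564/7 = 2/7 - ⅐*25944 = 2/7 - 25944/7 = -3706)
R + u(31) = -3706 + 2*31 = -3706 + 62 = -3644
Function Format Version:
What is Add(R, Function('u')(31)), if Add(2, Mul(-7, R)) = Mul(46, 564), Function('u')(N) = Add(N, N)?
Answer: -3644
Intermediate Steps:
Function('u')(N) = Mul(2, N)
R = -3706 (R = Add(Rational(2, 7), Mul(Rational(-1, 7), Mul(46, 564))) = Add(Rational(2, 7), Mul(Rational(-1, 7), 25944)) = Add(Rational(2, 7), Rational(-25944, 7)) = -3706)
Add(R, Function('u')(31)) = Add(-3706, Mul(2, 31)) = Add(-3706, 62) = -3644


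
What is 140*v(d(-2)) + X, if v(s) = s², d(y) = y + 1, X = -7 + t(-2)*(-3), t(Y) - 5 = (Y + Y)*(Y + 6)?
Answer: 166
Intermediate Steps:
t(Y) = 5 + 2*Y*(6 + Y) (t(Y) = 5 + (Y + Y)*(Y + 6) = 5 + (2*Y)*(6 + Y) = 5 + 2*Y*(6 + Y))
X = 26 (X = -7 + (5 + 2*(-2)² + 12*(-2))*(-3) = -7 + (5 + 2*4 - 24)*(-3) = -7 + (5 + 8 - 24)*(-3) = -7 - 11*(-3) = -7 + 33 = 26)
d(y) = 1 + y
140*v(d(-2)) + X = 140*(1 - 2)² + 26 = 140*(-1)² + 26 = 140*1 + 26 = 140 + 26 = 166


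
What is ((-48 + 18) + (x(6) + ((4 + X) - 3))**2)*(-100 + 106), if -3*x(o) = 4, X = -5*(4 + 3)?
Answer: 21932/3 ≈ 7310.7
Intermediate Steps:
X = -35 (X = -5*7 = -35)
x(o) = -4/3 (x(o) = -1/3*4 = -4/3)
((-48 + 18) + (x(6) + ((4 + X) - 3))**2)*(-100 + 106) = ((-48 + 18) + (-4/3 + ((4 - 35) - 3))**2)*(-100 + 106) = (-30 + (-4/3 + (-31 - 3))**2)*6 = (-30 + (-4/3 - 34)**2)*6 = (-30 + (-106/3)**2)*6 = (-30 + 11236/9)*6 = (10966/9)*6 = 21932/3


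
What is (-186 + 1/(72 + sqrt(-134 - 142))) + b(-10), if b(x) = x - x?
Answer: (-372*sqrt(69) + 13391*I)/(2*(sqrt(69) - 36*I)) ≈ -185.99 - 0.0030427*I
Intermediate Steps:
b(x) = 0
(-186 + 1/(72 + sqrt(-134 - 142))) + b(-10) = (-186 + 1/(72 + sqrt(-134 - 142))) + 0 = (-186 + 1/(72 + sqrt(-276))) + 0 = (-186 + 1/(72 + 2*I*sqrt(69))) + 0 = -186 + 1/(72 + 2*I*sqrt(69))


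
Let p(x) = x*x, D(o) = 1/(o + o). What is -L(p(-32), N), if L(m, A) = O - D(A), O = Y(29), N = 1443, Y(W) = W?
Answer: -83693/2886 ≈ -29.000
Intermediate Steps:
O = 29
D(o) = 1/(2*o)
p(x) = x**2
L(m, A) = 29 - 1/(2*A)
-L(p(-32), N) = -(29 - 1/2/1443) = -(29 - 1/2*1/1443) = -(29 - 1/2886) = -1*83693/2886 = -83693/2886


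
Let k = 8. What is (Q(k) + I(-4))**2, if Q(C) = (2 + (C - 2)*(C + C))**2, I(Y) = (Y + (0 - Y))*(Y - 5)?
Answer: 92236816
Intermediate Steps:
I(Y) = 0 (I(Y) = (Y - Y)*(-5 + Y) = 0*(-5 + Y) = 0)
Q(C) = (2 + 2*C*(-2 + C))**2 (Q(C) = (2 + (-2 + C)*(2*C))**2 = (2 + 2*C*(-2 + C))**2)
(Q(k) + I(-4))**2 = (4*(1 + 8**2 - 2*8)**2 + 0)**2 = (4*(1 + 64 - 16)**2 + 0)**2 = (4*49**2 + 0)**2 = (4*2401 + 0)**2 = (9604 + 0)**2 = 9604**2 = 92236816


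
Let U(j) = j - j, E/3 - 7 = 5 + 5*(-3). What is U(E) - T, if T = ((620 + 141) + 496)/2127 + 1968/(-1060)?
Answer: 237793/187885 ≈ 1.2656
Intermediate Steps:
E = -9 (E = 21 + 3*(5 + 5*(-3)) = 21 + 3*(5 - 15) = 21 + 3*(-10) = 21 - 30 = -9)
T = -237793/187885 (T = (761 + 496)*(1/2127) + 1968*(-1/1060) = 1257*(1/2127) - 492/265 = 419/709 - 492/265 = -237793/187885 ≈ -1.2656)
U(j) = 0
U(E) - T = 0 - 1*(-237793/187885) = 0 + 237793/187885 = 237793/187885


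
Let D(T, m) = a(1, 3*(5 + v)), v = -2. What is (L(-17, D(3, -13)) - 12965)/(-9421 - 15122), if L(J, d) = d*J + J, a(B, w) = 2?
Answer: 13016/24543 ≈ 0.53033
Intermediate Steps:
D(T, m) = 2
L(J, d) = J + J*d (L(J, d) = J*d + J = J + J*d)
(L(-17, D(3, -13)) - 12965)/(-9421 - 15122) = (-17*(1 + 2) - 12965)/(-9421 - 15122) = (-17*3 - 12965)/(-24543) = (-51 - 12965)*(-1/24543) = -13016*(-1/24543) = 13016/24543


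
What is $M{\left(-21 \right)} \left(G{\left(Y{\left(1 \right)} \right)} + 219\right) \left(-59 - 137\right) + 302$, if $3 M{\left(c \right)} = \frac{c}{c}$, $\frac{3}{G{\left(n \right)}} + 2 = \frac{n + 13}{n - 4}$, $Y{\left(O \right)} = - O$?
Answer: $- \frac{153576}{11} \approx -13961.0$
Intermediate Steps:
$G{\left(n \right)} = \frac{3}{-2 + \frac{13 + n}{-4 + n}}$ ($G{\left(n \right)} = \frac{3}{-2 + \frac{n + 13}{n - 4}} = \frac{3}{-2 + \frac{13 + n}{-4 + n}}$)
$M{\left(c \right)} = \frac{1}{3}$ ($M{\left(c \right)} = \frac{c \frac{1}{c}}{3} = \frac{1}{3} \cdot 1 = \frac{1}{3}$)
$M{\left(-21 \right)} \left(G{\left(Y{\left(1 \right)} \right)} + 219\right) \left(-59 - 137\right) + 302 = \frac{\left(\frac{3 \left(4 - \left(-1\right) 1\right)}{-21 - 1} + 219\right) \left(-59 - 137\right)}{3} + 302 = \frac{\left(\frac{3 \left(4 - -1\right)}{-21 - 1} + 219\right) \left(-196\right)}{3} + 302 = \frac{\left(\frac{3 \left(4 + 1\right)}{-22} + 219\right) \left(-196\right)}{3} + 302 = \frac{\left(3 \left(- \frac{1}{22}\right) 5 + 219\right) \left(-196\right)}{3} + 302 = \frac{\left(- \frac{15}{22} + 219\right) \left(-196\right)}{3} + 302 = \frac{\frac{4803}{22} \left(-196\right)}{3} + 302 = \frac{1}{3} \left(- \frac{470694}{11}\right) + 302 = - \frac{156898}{11} + 302 = - \frac{153576}{11}$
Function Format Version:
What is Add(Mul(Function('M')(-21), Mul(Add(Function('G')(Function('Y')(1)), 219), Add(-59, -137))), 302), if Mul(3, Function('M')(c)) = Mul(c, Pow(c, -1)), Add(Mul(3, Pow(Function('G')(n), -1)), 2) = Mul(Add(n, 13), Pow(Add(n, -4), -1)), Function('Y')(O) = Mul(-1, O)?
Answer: Rational(-153576, 11) ≈ -13961.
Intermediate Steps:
Function('G')(n) = Mul(3, Pow(Add(-2, Mul(Pow(Add(-4, n), -1), Add(13, n))), -1)) (Function('G')(n) = Mul(3, Pow(Add(-2, Mul(Add(n, 13), Pow(Add(n, -4), -1))), -1)) = Mul(3, Pow(Add(-2, Mul(Add(13, n), Pow(Add(-4, n), -1))), -1)) = Mul(3, Pow(Add(-2, Mul(Pow(Add(-4, n), -1), Add(13, n))), -1)))
Function('M')(c) = Rational(1, 3) (Function('M')(c) = Mul(Rational(1, 3), Mul(c, Pow(c, -1))) = Mul(Rational(1, 3), 1) = Rational(1, 3))
Add(Mul(Function('M')(-21), Mul(Add(Function('G')(Function('Y')(1)), 219), Add(-59, -137))), 302) = Add(Mul(Rational(1, 3), Mul(Add(Mul(3, Pow(Add(-21, Mul(-1, 1)), -1), Add(4, Mul(-1, Mul(-1, 1)))), 219), Add(-59, -137))), 302) = Add(Mul(Rational(1, 3), Mul(Add(Mul(3, Pow(Add(-21, -1), -1), Add(4, Mul(-1, -1))), 219), -196)), 302) = Add(Mul(Rational(1, 3), Mul(Add(Mul(3, Pow(-22, -1), Add(4, 1)), 219), -196)), 302) = Add(Mul(Rational(1, 3), Mul(Add(Mul(3, Rational(-1, 22), 5), 219), -196)), 302) = Add(Mul(Rational(1, 3), Mul(Add(Rational(-15, 22), 219), -196)), 302) = Add(Mul(Rational(1, 3), Mul(Rational(4803, 22), -196)), 302) = Add(Mul(Rational(1, 3), Rational(-470694, 11)), 302) = Add(Rational(-156898, 11), 302) = Rational(-153576, 11)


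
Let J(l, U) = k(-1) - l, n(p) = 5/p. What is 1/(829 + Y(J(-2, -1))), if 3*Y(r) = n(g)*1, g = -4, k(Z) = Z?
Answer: 12/9943 ≈ 0.0012069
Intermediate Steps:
J(l, U) = -1 - l
Y(r) = -5/12 (Y(r) = ((5/(-4))*1)/3 = ((5*(-1/4))*1)/3 = (-5/4*1)/3 = (1/3)*(-5/4) = -5/12)
1/(829 + Y(J(-2, -1))) = 1/(829 - 5/12) = 1/(9943/12) = 12/9943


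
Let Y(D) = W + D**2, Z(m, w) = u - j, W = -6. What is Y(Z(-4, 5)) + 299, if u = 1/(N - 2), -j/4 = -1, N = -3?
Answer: 7766/25 ≈ 310.64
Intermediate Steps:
j = 4 (j = -4*(-1) = 4)
u = -1/5 (u = 1/(-3 - 2) = 1/(-5) = -1/5 ≈ -0.20000)
Z(m, w) = -21/5 (Z(m, w) = -1/5 - 1*4 = -1/5 - 4 = -21/5)
Y(D) = -6 + D**2
Y(Z(-4, 5)) + 299 = (-6 + (-21/5)**2) + 299 = (-6 + 441/25) + 299 = 291/25 + 299 = 7766/25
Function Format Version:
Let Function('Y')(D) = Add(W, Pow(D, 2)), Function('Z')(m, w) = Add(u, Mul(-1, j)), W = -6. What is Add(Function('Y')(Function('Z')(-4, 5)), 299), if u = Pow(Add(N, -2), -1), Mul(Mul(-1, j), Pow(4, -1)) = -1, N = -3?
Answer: Rational(7766, 25) ≈ 310.64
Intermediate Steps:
j = 4 (j = Mul(-4, -1) = 4)
u = Rational(-1, 5) (u = Pow(Add(-3, -2), -1) = Pow(-5, -1) = Rational(-1, 5) ≈ -0.20000)
Function('Z')(m, w) = Rational(-21, 5) (Function('Z')(m, w) = Add(Rational(-1, 5), Mul(-1, 4)) = Add(Rational(-1, 5), -4) = Rational(-21, 5))
Function('Y')(D) = Add(-6, Pow(D, 2))
Add(Function('Y')(Function('Z')(-4, 5)), 299) = Add(Add(-6, Pow(Rational(-21, 5), 2)), 299) = Add(Add(-6, Rational(441, 25)), 299) = Add(Rational(291, 25), 299) = Rational(7766, 25)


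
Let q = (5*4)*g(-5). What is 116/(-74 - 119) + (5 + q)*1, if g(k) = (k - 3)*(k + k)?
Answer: 309649/193 ≈ 1604.4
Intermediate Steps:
g(k) = 2*k*(-3 + k) (g(k) = (-3 + k)*(2*k) = 2*k*(-3 + k))
q = 1600 (q = (5*4)*(2*(-5)*(-3 - 5)) = 20*(2*(-5)*(-8)) = 20*80 = 1600)
116/(-74 - 119) + (5 + q)*1 = 116/(-74 - 119) + (5 + 1600)*1 = 116/(-193) + 1605*1 = -1/193*116 + 1605 = -116/193 + 1605 = 309649/193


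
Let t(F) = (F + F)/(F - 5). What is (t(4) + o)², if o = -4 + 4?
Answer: 64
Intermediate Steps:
t(F) = 2*F/(-5 + F) (t(F) = (2*F)/(-5 + F) = 2*F/(-5 + F))
o = 0
(t(4) + o)² = (2*4/(-5 + 4) + 0)² = (2*4/(-1) + 0)² = (2*4*(-1) + 0)² = (-8 + 0)² = (-8)² = 64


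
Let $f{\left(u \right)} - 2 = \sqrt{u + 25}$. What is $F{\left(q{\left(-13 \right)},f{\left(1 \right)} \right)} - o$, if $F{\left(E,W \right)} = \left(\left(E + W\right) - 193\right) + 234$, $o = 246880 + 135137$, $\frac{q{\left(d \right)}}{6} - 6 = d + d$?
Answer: $-382094 + \sqrt{26} \approx -3.8209 \cdot 10^{5}$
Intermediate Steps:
$f{\left(u \right)} = 2 + \sqrt{25 + u}$ ($f{\left(u \right)} = 2 + \sqrt{u + 25} = 2 + \sqrt{25 + u}$)
$q{\left(d \right)} = 36 + 12 d$ ($q{\left(d \right)} = 36 + 6 \left(d + d\right) = 36 + 6 \cdot 2 d = 36 + 12 d$)
$o = 382017$
$F{\left(E,W \right)} = 41 + E + W$ ($F{\left(E,W \right)} = \left(-193 + E + W\right) + 234 = 41 + E + W$)
$F{\left(q{\left(-13 \right)},f{\left(1 \right)} \right)} - o = \left(41 + \left(36 + 12 \left(-13\right)\right) + \left(2 + \sqrt{25 + 1}\right)\right) - 382017 = \left(41 + \left(36 - 156\right) + \left(2 + \sqrt{26}\right)\right) - 382017 = \left(41 - 120 + \left(2 + \sqrt{26}\right)\right) - 382017 = \left(-77 + \sqrt{26}\right) - 382017 = -382094 + \sqrt{26}$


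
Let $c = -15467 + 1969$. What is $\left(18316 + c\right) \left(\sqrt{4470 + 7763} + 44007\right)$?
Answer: $212025726 + 4818 \sqrt{12233} \approx 2.1256 \cdot 10^{8}$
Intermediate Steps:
$c = -13498$
$\left(18316 + c\right) \left(\sqrt{4470 + 7763} + 44007\right) = \left(18316 - 13498\right) \left(\sqrt{4470 + 7763} + 44007\right) = 4818 \left(\sqrt{12233} + 44007\right) = 4818 \left(44007 + \sqrt{12233}\right) = 212025726 + 4818 \sqrt{12233}$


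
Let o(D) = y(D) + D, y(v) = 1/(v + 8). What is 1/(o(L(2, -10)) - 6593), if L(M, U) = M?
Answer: -10/65909 ≈ -0.00015172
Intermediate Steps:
y(v) = 1/(8 + v)
o(D) = D + 1/(8 + D) (o(D) = 1/(8 + D) + D = D + 1/(8 + D))
1/(o(L(2, -10)) - 6593) = 1/((1 + 2*(8 + 2))/(8 + 2) - 6593) = 1/((1 + 2*10)/10 - 6593) = 1/((1 + 20)/10 - 6593) = 1/((⅒)*21 - 6593) = 1/(21/10 - 6593) = 1/(-65909/10) = -10/65909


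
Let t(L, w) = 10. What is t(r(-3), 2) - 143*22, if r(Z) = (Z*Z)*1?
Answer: -3136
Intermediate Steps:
r(Z) = Z**2 (r(Z) = Z**2*1 = Z**2)
t(r(-3), 2) - 143*22 = 10 - 143*22 = 10 - 3146 = -3136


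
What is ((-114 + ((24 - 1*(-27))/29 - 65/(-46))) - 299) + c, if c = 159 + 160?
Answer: -121165/1334 ≈ -90.828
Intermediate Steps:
c = 319
((-114 + ((24 - 1*(-27))/29 - 65/(-46))) - 299) + c = ((-114 + ((24 - 1*(-27))/29 - 65/(-46))) - 299) + 319 = ((-114 + ((24 + 27)*(1/29) - 65*(-1/46))) - 299) + 319 = ((-114 + (51*(1/29) + 65/46)) - 299) + 319 = ((-114 + (51/29 + 65/46)) - 299) + 319 = ((-114 + 4231/1334) - 299) + 319 = (-147845/1334 - 299) + 319 = -546711/1334 + 319 = -121165/1334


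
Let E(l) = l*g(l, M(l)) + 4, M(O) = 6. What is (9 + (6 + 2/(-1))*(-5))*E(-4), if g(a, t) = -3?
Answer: -176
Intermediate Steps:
E(l) = 4 - 3*l (E(l) = l*(-3) + 4 = -3*l + 4 = 4 - 3*l)
(9 + (6 + 2/(-1))*(-5))*E(-4) = (9 + (6 + 2/(-1))*(-5))*(4 - 3*(-4)) = (9 + (6 + 2*(-1))*(-5))*(4 + 12) = (9 + (6 - 2)*(-5))*16 = (9 + 4*(-5))*16 = (9 - 20)*16 = -11*16 = -176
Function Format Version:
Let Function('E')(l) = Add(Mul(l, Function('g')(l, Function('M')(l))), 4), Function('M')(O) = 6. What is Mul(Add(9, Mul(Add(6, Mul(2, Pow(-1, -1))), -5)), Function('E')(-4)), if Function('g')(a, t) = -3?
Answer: -176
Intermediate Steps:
Function('E')(l) = Add(4, Mul(-3, l)) (Function('E')(l) = Add(Mul(l, -3), 4) = Add(Mul(-3, l), 4) = Add(4, Mul(-3, l)))
Mul(Add(9, Mul(Add(6, Mul(2, Pow(-1, -1))), -5)), Function('E')(-4)) = Mul(Add(9, Mul(Add(6, Mul(2, Pow(-1, -1))), -5)), Add(4, Mul(-3, -4))) = Mul(Add(9, Mul(Add(6, Mul(2, -1)), -5)), Add(4, 12)) = Mul(Add(9, Mul(Add(6, -2), -5)), 16) = Mul(Add(9, Mul(4, -5)), 16) = Mul(Add(9, -20), 16) = Mul(-11, 16) = -176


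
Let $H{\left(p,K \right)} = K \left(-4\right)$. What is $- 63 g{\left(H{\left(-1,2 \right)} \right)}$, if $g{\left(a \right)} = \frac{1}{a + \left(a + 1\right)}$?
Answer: $\frac{21}{5} \approx 4.2$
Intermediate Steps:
$H{\left(p,K \right)} = - 4 K$
$g{\left(a \right)} = \frac{1}{1 + 2 a}$ ($g{\left(a \right)} = \frac{1}{a + \left(1 + a\right)} = \frac{1}{1 + 2 a}$)
$- 63 g{\left(H{\left(-1,2 \right)} \right)} = - \frac{63}{1 + 2 \left(\left(-4\right) 2\right)} = - \frac{63}{1 + 2 \left(-8\right)} = - \frac{63}{1 - 16} = - \frac{63}{-15} = \left(-63\right) \left(- \frac{1}{15}\right) = \frac{21}{5}$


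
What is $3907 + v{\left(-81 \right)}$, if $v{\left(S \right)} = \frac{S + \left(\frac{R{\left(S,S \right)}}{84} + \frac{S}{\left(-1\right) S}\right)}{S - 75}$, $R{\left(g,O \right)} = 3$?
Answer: $\frac{5689357}{1456} \approx 3907.5$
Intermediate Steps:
$v{\left(S \right)} = \frac{- \frac{27}{28} + S}{-75 + S}$ ($v{\left(S \right)} = \frac{S + \left(\frac{3}{84} + \frac{S}{\left(-1\right) S}\right)}{S - 75} = \frac{S + \left(3 \cdot \frac{1}{84} + S \left(- \frac{1}{S}\right)\right)}{-75 + S} = \frac{S + \left(\frac{1}{28} - 1\right)}{-75 + S} = \frac{S - \frac{27}{28}}{-75 + S} = \frac{- \frac{27}{28} + S}{-75 + S}$)
$3907 + v{\left(-81 \right)} = 3907 + \frac{- \frac{27}{28} - 81}{-75 - 81} = 3907 + \frac{1}{-156} \left(- \frac{2295}{28}\right) = 3907 - - \frac{765}{1456} = 3907 + \frac{765}{1456} = \frac{5689357}{1456}$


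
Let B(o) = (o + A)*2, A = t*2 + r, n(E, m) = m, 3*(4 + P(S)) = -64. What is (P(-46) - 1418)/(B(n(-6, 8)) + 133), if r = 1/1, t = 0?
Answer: -4330/453 ≈ -9.5585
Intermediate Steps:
P(S) = -76/3 (P(S) = -4 + (⅓)*(-64) = -4 - 64/3 = -76/3)
r = 1
A = 1 (A = 0*2 + 1 = 0 + 1 = 1)
B(o) = 2 + 2*o (B(o) = (o + 1)*2 = (1 + o)*2 = 2 + 2*o)
(P(-46) - 1418)/(B(n(-6, 8)) + 133) = (-76/3 - 1418)/((2 + 2*8) + 133) = -4330/(3*((2 + 16) + 133)) = -4330/(3*(18 + 133)) = -4330/3/151 = -4330/3*1/151 = -4330/453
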